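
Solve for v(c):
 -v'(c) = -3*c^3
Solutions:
 v(c) = C1 + 3*c^4/4


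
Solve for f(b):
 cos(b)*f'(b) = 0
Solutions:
 f(b) = C1


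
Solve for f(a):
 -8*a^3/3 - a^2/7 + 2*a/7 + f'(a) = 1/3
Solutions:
 f(a) = C1 + 2*a^4/3 + a^3/21 - a^2/7 + a/3


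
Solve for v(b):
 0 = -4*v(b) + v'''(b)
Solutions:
 v(b) = C3*exp(2^(2/3)*b) + (C1*sin(2^(2/3)*sqrt(3)*b/2) + C2*cos(2^(2/3)*sqrt(3)*b/2))*exp(-2^(2/3)*b/2)


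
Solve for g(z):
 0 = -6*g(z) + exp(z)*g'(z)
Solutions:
 g(z) = C1*exp(-6*exp(-z))


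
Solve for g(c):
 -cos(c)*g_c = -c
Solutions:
 g(c) = C1 + Integral(c/cos(c), c)


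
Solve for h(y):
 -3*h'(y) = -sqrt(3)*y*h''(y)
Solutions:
 h(y) = C1 + C2*y^(1 + sqrt(3))


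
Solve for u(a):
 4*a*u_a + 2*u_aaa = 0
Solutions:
 u(a) = C1 + Integral(C2*airyai(-2^(1/3)*a) + C3*airybi(-2^(1/3)*a), a)


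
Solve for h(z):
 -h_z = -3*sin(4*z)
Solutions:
 h(z) = C1 - 3*cos(4*z)/4


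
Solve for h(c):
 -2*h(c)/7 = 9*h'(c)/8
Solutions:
 h(c) = C1*exp(-16*c/63)


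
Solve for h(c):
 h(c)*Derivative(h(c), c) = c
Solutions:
 h(c) = -sqrt(C1 + c^2)
 h(c) = sqrt(C1 + c^2)


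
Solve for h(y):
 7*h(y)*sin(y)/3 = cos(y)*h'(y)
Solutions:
 h(y) = C1/cos(y)^(7/3)


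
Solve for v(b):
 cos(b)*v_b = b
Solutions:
 v(b) = C1 + Integral(b/cos(b), b)


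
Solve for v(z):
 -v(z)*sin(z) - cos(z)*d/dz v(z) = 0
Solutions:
 v(z) = C1*cos(z)


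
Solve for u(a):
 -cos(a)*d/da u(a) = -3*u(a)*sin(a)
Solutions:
 u(a) = C1/cos(a)^3


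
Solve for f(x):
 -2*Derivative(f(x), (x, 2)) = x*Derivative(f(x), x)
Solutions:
 f(x) = C1 + C2*erf(x/2)


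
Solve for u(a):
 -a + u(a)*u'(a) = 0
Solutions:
 u(a) = -sqrt(C1 + a^2)
 u(a) = sqrt(C1 + a^2)


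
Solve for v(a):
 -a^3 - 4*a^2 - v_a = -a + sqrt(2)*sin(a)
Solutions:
 v(a) = C1 - a^4/4 - 4*a^3/3 + a^2/2 + sqrt(2)*cos(a)


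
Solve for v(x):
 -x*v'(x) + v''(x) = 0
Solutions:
 v(x) = C1 + C2*erfi(sqrt(2)*x/2)


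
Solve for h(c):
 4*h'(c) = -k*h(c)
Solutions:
 h(c) = C1*exp(-c*k/4)


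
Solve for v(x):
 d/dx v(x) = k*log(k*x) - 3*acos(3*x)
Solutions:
 v(x) = C1 + k*x*(log(k*x) - 1) - 3*x*acos(3*x) + sqrt(1 - 9*x^2)


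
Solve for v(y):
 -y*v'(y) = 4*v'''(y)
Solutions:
 v(y) = C1 + Integral(C2*airyai(-2^(1/3)*y/2) + C3*airybi(-2^(1/3)*y/2), y)


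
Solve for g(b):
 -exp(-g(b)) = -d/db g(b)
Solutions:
 g(b) = log(C1 + b)


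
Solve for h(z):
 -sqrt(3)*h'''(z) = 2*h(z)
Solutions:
 h(z) = C3*exp(-2^(1/3)*3^(5/6)*z/3) + (C1*sin(6^(1/3)*z/2) + C2*cos(6^(1/3)*z/2))*exp(2^(1/3)*3^(5/6)*z/6)


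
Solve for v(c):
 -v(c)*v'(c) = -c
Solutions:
 v(c) = -sqrt(C1 + c^2)
 v(c) = sqrt(C1 + c^2)


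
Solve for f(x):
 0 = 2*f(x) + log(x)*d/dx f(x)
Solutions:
 f(x) = C1*exp(-2*li(x))


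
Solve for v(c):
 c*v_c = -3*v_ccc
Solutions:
 v(c) = C1 + Integral(C2*airyai(-3^(2/3)*c/3) + C3*airybi(-3^(2/3)*c/3), c)


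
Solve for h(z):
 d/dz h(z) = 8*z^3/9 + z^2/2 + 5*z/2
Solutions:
 h(z) = C1 + 2*z^4/9 + z^3/6 + 5*z^2/4


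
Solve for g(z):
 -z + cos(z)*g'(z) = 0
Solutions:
 g(z) = C1 + Integral(z/cos(z), z)


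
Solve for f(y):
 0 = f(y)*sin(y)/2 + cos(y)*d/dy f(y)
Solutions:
 f(y) = C1*sqrt(cos(y))


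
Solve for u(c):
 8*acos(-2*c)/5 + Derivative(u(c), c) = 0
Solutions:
 u(c) = C1 - 8*c*acos(-2*c)/5 - 4*sqrt(1 - 4*c^2)/5


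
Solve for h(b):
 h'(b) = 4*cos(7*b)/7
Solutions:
 h(b) = C1 + 4*sin(7*b)/49


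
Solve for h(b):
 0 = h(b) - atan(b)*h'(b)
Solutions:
 h(b) = C1*exp(Integral(1/atan(b), b))


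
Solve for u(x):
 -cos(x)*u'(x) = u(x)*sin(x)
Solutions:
 u(x) = C1*cos(x)


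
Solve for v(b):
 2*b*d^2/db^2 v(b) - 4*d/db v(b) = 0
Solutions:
 v(b) = C1 + C2*b^3


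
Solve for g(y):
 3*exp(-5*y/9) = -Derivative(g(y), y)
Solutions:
 g(y) = C1 + 27*exp(-5*y/9)/5


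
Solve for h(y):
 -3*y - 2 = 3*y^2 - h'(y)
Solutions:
 h(y) = C1 + y^3 + 3*y^2/2 + 2*y


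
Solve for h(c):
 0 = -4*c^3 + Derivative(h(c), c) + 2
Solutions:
 h(c) = C1 + c^4 - 2*c


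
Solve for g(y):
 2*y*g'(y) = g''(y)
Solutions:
 g(y) = C1 + C2*erfi(y)


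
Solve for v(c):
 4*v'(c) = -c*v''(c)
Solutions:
 v(c) = C1 + C2/c^3


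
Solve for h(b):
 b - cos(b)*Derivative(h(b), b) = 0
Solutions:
 h(b) = C1 + Integral(b/cos(b), b)


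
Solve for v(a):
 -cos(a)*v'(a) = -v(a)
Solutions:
 v(a) = C1*sqrt(sin(a) + 1)/sqrt(sin(a) - 1)


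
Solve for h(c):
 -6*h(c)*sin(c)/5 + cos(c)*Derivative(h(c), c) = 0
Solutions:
 h(c) = C1/cos(c)^(6/5)


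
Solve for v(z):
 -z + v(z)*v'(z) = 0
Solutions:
 v(z) = -sqrt(C1 + z^2)
 v(z) = sqrt(C1 + z^2)


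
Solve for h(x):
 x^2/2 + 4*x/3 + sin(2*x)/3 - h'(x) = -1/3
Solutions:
 h(x) = C1 + x^3/6 + 2*x^2/3 + x/3 - cos(2*x)/6


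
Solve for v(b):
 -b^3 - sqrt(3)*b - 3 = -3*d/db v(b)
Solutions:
 v(b) = C1 + b^4/12 + sqrt(3)*b^2/6 + b


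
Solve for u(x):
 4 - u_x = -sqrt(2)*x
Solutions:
 u(x) = C1 + sqrt(2)*x^2/2 + 4*x


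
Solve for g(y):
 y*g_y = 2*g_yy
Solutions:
 g(y) = C1 + C2*erfi(y/2)


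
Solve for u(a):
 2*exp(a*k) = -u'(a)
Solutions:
 u(a) = C1 - 2*exp(a*k)/k


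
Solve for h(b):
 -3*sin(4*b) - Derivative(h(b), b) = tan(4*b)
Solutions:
 h(b) = C1 + log(cos(4*b))/4 + 3*cos(4*b)/4


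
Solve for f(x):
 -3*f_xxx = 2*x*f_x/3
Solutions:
 f(x) = C1 + Integral(C2*airyai(-6^(1/3)*x/3) + C3*airybi(-6^(1/3)*x/3), x)


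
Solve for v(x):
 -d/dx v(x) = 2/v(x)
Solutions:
 v(x) = -sqrt(C1 - 4*x)
 v(x) = sqrt(C1 - 4*x)


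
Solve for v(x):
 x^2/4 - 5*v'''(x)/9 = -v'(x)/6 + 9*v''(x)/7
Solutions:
 v(x) = C1 + C2*exp(x*(-81 + sqrt(8031))/70) + C3*exp(-x*(81 + sqrt(8031))/70) - x^3/2 - 81*x^2/7 - 9238*x/49


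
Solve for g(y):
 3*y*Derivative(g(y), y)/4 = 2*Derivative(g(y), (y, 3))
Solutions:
 g(y) = C1 + Integral(C2*airyai(3^(1/3)*y/2) + C3*airybi(3^(1/3)*y/2), y)


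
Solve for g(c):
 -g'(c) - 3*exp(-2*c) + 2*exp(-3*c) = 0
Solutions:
 g(c) = C1 + 3*exp(-2*c)/2 - 2*exp(-3*c)/3


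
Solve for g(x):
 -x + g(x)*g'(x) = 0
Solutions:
 g(x) = -sqrt(C1 + x^2)
 g(x) = sqrt(C1 + x^2)


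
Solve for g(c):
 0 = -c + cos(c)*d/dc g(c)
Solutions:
 g(c) = C1 + Integral(c/cos(c), c)


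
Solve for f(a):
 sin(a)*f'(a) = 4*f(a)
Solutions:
 f(a) = C1*(cos(a)^2 - 2*cos(a) + 1)/(cos(a)^2 + 2*cos(a) + 1)


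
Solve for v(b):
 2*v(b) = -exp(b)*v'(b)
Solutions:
 v(b) = C1*exp(2*exp(-b))


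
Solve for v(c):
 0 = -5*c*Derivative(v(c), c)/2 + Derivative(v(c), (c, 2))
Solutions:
 v(c) = C1 + C2*erfi(sqrt(5)*c/2)


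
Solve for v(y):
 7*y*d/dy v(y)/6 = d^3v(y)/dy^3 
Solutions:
 v(y) = C1 + Integral(C2*airyai(6^(2/3)*7^(1/3)*y/6) + C3*airybi(6^(2/3)*7^(1/3)*y/6), y)


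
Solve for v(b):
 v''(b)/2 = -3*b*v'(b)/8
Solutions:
 v(b) = C1 + C2*erf(sqrt(6)*b/4)


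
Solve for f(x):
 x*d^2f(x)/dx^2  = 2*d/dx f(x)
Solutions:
 f(x) = C1 + C2*x^3


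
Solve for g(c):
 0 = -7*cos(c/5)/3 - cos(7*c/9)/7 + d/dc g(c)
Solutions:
 g(c) = C1 + 35*sin(c/5)/3 + 9*sin(7*c/9)/49


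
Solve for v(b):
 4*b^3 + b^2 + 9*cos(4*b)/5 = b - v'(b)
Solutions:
 v(b) = C1 - b^4 - b^3/3 + b^2/2 - 9*sin(4*b)/20


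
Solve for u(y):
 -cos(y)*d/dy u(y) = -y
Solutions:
 u(y) = C1 + Integral(y/cos(y), y)


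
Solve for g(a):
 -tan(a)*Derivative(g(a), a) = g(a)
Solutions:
 g(a) = C1/sin(a)


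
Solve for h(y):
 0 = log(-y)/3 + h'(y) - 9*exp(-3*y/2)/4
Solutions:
 h(y) = C1 - y*log(-y)/3 + y/3 - 3*exp(-3*y/2)/2


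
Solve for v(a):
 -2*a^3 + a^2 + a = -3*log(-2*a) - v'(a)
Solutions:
 v(a) = C1 + a^4/2 - a^3/3 - a^2/2 - 3*a*log(-a) + 3*a*(1 - log(2))


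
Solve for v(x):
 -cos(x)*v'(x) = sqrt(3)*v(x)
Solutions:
 v(x) = C1*(sin(x) - 1)^(sqrt(3)/2)/(sin(x) + 1)^(sqrt(3)/2)


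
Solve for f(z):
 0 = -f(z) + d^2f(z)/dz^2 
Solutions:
 f(z) = C1*exp(-z) + C2*exp(z)


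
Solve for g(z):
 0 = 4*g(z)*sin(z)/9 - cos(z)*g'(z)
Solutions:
 g(z) = C1/cos(z)^(4/9)


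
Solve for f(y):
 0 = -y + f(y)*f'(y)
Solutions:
 f(y) = -sqrt(C1 + y^2)
 f(y) = sqrt(C1 + y^2)


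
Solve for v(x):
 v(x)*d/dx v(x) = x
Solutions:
 v(x) = -sqrt(C1 + x^2)
 v(x) = sqrt(C1 + x^2)


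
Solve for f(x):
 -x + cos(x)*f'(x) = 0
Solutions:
 f(x) = C1 + Integral(x/cos(x), x)


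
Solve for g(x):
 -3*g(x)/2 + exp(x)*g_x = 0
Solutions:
 g(x) = C1*exp(-3*exp(-x)/2)


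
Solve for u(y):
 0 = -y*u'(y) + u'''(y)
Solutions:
 u(y) = C1 + Integral(C2*airyai(y) + C3*airybi(y), y)


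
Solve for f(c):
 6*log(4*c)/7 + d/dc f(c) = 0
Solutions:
 f(c) = C1 - 6*c*log(c)/7 - 12*c*log(2)/7 + 6*c/7


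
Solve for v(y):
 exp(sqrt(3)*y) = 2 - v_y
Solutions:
 v(y) = C1 + 2*y - sqrt(3)*exp(sqrt(3)*y)/3


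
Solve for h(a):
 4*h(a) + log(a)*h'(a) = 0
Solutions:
 h(a) = C1*exp(-4*li(a))


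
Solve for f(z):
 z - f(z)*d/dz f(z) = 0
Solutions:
 f(z) = -sqrt(C1 + z^2)
 f(z) = sqrt(C1 + z^2)


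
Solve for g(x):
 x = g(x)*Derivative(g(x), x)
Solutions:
 g(x) = -sqrt(C1 + x^2)
 g(x) = sqrt(C1 + x^2)


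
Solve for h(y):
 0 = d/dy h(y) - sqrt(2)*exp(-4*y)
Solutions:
 h(y) = C1 - sqrt(2)*exp(-4*y)/4


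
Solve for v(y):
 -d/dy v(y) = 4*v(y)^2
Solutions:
 v(y) = 1/(C1 + 4*y)


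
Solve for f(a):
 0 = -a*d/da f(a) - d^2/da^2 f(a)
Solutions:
 f(a) = C1 + C2*erf(sqrt(2)*a/2)


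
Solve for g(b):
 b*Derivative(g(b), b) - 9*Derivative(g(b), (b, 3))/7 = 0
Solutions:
 g(b) = C1 + Integral(C2*airyai(21^(1/3)*b/3) + C3*airybi(21^(1/3)*b/3), b)


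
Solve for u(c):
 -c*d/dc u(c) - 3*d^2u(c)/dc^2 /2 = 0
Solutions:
 u(c) = C1 + C2*erf(sqrt(3)*c/3)


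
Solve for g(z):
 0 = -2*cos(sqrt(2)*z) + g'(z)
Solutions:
 g(z) = C1 + sqrt(2)*sin(sqrt(2)*z)


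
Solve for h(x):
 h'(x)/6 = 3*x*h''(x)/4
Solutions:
 h(x) = C1 + C2*x^(11/9)


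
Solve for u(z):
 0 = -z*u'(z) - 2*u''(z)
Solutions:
 u(z) = C1 + C2*erf(z/2)


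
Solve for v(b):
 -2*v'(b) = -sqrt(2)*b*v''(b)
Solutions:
 v(b) = C1 + C2*b^(1 + sqrt(2))


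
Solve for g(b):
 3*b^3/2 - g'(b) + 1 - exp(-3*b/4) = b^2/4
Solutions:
 g(b) = C1 + 3*b^4/8 - b^3/12 + b + 4*exp(-3*b/4)/3


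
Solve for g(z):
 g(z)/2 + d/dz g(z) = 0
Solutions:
 g(z) = C1*exp(-z/2)


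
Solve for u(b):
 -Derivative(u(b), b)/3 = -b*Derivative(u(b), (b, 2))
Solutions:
 u(b) = C1 + C2*b^(4/3)


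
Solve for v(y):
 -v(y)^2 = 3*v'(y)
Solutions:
 v(y) = 3/(C1 + y)


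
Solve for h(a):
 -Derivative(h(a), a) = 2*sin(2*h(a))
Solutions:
 h(a) = pi - acos((-C1 - exp(8*a))/(C1 - exp(8*a)))/2
 h(a) = acos((-C1 - exp(8*a))/(C1 - exp(8*a)))/2


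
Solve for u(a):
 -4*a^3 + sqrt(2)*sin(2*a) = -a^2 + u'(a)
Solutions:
 u(a) = C1 - a^4 + a^3/3 - sqrt(2)*cos(2*a)/2


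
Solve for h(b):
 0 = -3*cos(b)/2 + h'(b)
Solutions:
 h(b) = C1 + 3*sin(b)/2


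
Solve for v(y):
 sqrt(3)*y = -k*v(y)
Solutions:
 v(y) = -sqrt(3)*y/k


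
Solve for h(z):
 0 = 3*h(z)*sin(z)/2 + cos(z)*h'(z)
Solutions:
 h(z) = C1*cos(z)^(3/2)


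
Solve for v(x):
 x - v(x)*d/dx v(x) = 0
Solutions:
 v(x) = -sqrt(C1 + x^2)
 v(x) = sqrt(C1 + x^2)


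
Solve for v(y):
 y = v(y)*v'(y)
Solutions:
 v(y) = -sqrt(C1 + y^2)
 v(y) = sqrt(C1 + y^2)


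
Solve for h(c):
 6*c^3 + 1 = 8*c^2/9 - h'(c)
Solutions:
 h(c) = C1 - 3*c^4/2 + 8*c^3/27 - c


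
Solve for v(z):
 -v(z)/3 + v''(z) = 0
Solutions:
 v(z) = C1*exp(-sqrt(3)*z/3) + C2*exp(sqrt(3)*z/3)


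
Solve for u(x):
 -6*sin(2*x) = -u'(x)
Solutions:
 u(x) = C1 - 3*cos(2*x)


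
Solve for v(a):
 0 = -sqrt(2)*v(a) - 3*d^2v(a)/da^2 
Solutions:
 v(a) = C1*sin(2^(1/4)*sqrt(3)*a/3) + C2*cos(2^(1/4)*sqrt(3)*a/3)


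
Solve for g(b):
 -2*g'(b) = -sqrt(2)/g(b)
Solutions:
 g(b) = -sqrt(C1 + sqrt(2)*b)
 g(b) = sqrt(C1 + sqrt(2)*b)


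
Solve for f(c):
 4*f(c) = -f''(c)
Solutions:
 f(c) = C1*sin(2*c) + C2*cos(2*c)


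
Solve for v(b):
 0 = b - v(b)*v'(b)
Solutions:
 v(b) = -sqrt(C1 + b^2)
 v(b) = sqrt(C1 + b^2)


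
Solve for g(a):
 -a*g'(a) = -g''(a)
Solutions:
 g(a) = C1 + C2*erfi(sqrt(2)*a/2)


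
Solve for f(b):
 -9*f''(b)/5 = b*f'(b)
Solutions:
 f(b) = C1 + C2*erf(sqrt(10)*b/6)


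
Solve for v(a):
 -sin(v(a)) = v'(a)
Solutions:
 v(a) = -acos((-C1 - exp(2*a))/(C1 - exp(2*a))) + 2*pi
 v(a) = acos((-C1 - exp(2*a))/(C1 - exp(2*a)))


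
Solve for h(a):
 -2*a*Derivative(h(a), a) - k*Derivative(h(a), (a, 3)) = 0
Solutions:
 h(a) = C1 + Integral(C2*airyai(2^(1/3)*a*(-1/k)^(1/3)) + C3*airybi(2^(1/3)*a*(-1/k)^(1/3)), a)


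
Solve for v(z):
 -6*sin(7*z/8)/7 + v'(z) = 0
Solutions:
 v(z) = C1 - 48*cos(7*z/8)/49


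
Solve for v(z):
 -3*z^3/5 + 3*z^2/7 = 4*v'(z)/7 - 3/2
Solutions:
 v(z) = C1 - 21*z^4/80 + z^3/4 + 21*z/8


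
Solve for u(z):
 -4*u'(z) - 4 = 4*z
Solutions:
 u(z) = C1 - z^2/2 - z


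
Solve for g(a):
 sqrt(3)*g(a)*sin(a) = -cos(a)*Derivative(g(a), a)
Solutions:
 g(a) = C1*cos(a)^(sqrt(3))


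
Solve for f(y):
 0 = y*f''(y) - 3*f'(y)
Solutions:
 f(y) = C1 + C2*y^4


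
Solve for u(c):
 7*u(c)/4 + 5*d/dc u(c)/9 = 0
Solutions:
 u(c) = C1*exp(-63*c/20)


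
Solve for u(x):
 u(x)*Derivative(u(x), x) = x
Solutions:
 u(x) = -sqrt(C1 + x^2)
 u(x) = sqrt(C1 + x^2)


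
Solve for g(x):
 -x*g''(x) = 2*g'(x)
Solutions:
 g(x) = C1 + C2/x


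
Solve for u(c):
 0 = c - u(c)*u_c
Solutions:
 u(c) = -sqrt(C1 + c^2)
 u(c) = sqrt(C1 + c^2)


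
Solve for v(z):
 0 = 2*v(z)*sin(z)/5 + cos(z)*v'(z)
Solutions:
 v(z) = C1*cos(z)^(2/5)


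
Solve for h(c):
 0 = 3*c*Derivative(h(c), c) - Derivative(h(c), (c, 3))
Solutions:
 h(c) = C1 + Integral(C2*airyai(3^(1/3)*c) + C3*airybi(3^(1/3)*c), c)


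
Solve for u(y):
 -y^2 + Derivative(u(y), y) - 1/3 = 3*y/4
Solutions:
 u(y) = C1 + y^3/3 + 3*y^2/8 + y/3


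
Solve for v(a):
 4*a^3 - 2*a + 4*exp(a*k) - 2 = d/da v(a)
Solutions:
 v(a) = C1 + a^4 - a^2 - 2*a + 4*exp(a*k)/k


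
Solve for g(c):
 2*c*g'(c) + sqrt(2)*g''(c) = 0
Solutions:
 g(c) = C1 + C2*erf(2^(3/4)*c/2)


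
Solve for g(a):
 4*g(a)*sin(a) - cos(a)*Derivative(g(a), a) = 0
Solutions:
 g(a) = C1/cos(a)^4


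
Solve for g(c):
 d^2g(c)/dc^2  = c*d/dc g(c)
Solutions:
 g(c) = C1 + C2*erfi(sqrt(2)*c/2)


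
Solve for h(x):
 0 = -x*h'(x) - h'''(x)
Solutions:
 h(x) = C1 + Integral(C2*airyai(-x) + C3*airybi(-x), x)


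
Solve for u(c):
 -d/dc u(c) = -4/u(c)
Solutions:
 u(c) = -sqrt(C1 + 8*c)
 u(c) = sqrt(C1 + 8*c)


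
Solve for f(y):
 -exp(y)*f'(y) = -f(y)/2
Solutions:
 f(y) = C1*exp(-exp(-y)/2)


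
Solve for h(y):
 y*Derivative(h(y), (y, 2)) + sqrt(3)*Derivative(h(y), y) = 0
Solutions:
 h(y) = C1 + C2*y^(1 - sqrt(3))


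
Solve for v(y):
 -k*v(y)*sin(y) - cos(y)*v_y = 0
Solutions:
 v(y) = C1*exp(k*log(cos(y)))


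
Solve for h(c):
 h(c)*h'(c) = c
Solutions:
 h(c) = -sqrt(C1 + c^2)
 h(c) = sqrt(C1 + c^2)


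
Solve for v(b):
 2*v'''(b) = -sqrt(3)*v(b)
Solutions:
 v(b) = C3*exp(-2^(2/3)*3^(1/6)*b/2) + (C1*sin(6^(2/3)*b/4) + C2*cos(6^(2/3)*b/4))*exp(2^(2/3)*3^(1/6)*b/4)


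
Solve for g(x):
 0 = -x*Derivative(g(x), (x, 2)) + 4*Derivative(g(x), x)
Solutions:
 g(x) = C1 + C2*x^5


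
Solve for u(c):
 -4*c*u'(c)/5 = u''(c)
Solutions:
 u(c) = C1 + C2*erf(sqrt(10)*c/5)


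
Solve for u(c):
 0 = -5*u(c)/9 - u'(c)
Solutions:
 u(c) = C1*exp(-5*c/9)


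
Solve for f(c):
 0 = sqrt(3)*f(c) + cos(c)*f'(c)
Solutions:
 f(c) = C1*(sin(c) - 1)^(sqrt(3)/2)/(sin(c) + 1)^(sqrt(3)/2)


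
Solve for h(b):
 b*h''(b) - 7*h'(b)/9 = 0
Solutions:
 h(b) = C1 + C2*b^(16/9)


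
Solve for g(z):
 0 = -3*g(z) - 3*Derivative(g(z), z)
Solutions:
 g(z) = C1*exp(-z)


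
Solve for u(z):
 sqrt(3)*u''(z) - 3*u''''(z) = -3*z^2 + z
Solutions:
 u(z) = C1 + C2*z + C3*exp(-3^(3/4)*z/3) + C4*exp(3^(3/4)*z/3) - sqrt(3)*z^4/12 + sqrt(3)*z^3/18 - 3*z^2


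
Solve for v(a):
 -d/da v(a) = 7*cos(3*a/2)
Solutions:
 v(a) = C1 - 14*sin(3*a/2)/3


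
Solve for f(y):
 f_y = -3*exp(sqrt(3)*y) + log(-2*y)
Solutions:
 f(y) = C1 + y*log(-y) + y*(-1 + log(2)) - sqrt(3)*exp(sqrt(3)*y)


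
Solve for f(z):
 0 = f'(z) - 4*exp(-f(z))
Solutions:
 f(z) = log(C1 + 4*z)


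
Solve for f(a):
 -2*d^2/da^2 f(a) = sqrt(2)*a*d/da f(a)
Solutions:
 f(a) = C1 + C2*erf(2^(1/4)*a/2)


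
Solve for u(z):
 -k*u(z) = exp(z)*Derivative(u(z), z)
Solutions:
 u(z) = C1*exp(k*exp(-z))


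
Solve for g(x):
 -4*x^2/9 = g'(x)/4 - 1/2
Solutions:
 g(x) = C1 - 16*x^3/27 + 2*x


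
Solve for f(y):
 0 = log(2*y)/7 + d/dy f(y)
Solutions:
 f(y) = C1 - y*log(y)/7 - y*log(2)/7 + y/7


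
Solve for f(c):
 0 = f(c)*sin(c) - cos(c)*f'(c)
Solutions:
 f(c) = C1/cos(c)


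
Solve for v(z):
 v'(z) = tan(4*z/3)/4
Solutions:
 v(z) = C1 - 3*log(cos(4*z/3))/16


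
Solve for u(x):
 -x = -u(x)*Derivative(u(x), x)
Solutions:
 u(x) = -sqrt(C1 + x^2)
 u(x) = sqrt(C1 + x^2)


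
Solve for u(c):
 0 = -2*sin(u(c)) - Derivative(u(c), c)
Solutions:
 u(c) = -acos((-C1 - exp(4*c))/(C1 - exp(4*c))) + 2*pi
 u(c) = acos((-C1 - exp(4*c))/(C1 - exp(4*c)))


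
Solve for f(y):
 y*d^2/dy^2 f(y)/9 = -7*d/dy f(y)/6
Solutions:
 f(y) = C1 + C2/y^(19/2)


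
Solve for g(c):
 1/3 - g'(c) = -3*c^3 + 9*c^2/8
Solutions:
 g(c) = C1 + 3*c^4/4 - 3*c^3/8 + c/3


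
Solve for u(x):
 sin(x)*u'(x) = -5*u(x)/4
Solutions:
 u(x) = C1*(cos(x) + 1)^(5/8)/(cos(x) - 1)^(5/8)


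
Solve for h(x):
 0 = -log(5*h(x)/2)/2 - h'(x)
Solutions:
 -2*Integral(1/(-log(_y) - log(5) + log(2)), (_y, h(x))) = C1 - x


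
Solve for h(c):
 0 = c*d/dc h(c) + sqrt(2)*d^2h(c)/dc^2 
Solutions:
 h(c) = C1 + C2*erf(2^(1/4)*c/2)


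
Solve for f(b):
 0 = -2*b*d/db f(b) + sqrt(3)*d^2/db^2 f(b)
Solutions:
 f(b) = C1 + C2*erfi(3^(3/4)*b/3)


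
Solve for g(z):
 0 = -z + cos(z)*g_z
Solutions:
 g(z) = C1 + Integral(z/cos(z), z)


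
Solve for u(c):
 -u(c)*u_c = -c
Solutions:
 u(c) = -sqrt(C1 + c^2)
 u(c) = sqrt(C1 + c^2)


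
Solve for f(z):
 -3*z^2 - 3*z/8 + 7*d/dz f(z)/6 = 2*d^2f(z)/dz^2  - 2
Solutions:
 f(z) = C1 + C2*exp(7*z/12) + 6*z^3/7 + 1791*z^2/392 + 4785*z/343


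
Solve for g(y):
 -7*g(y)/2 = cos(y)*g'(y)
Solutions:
 g(y) = C1*(sin(y) - 1)^(7/4)/(sin(y) + 1)^(7/4)


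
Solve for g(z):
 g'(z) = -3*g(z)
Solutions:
 g(z) = C1*exp(-3*z)


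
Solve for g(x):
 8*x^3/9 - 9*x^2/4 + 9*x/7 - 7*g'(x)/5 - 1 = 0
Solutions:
 g(x) = C1 + 10*x^4/63 - 15*x^3/28 + 45*x^2/98 - 5*x/7


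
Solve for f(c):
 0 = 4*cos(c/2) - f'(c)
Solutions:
 f(c) = C1 + 8*sin(c/2)


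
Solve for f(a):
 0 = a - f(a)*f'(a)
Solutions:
 f(a) = -sqrt(C1 + a^2)
 f(a) = sqrt(C1 + a^2)


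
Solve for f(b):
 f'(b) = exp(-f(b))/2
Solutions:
 f(b) = log(C1 + b/2)


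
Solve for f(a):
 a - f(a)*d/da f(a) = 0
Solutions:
 f(a) = -sqrt(C1 + a^2)
 f(a) = sqrt(C1 + a^2)


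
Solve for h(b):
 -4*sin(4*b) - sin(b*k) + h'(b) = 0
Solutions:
 h(b) = C1 - cos(4*b) - cos(b*k)/k


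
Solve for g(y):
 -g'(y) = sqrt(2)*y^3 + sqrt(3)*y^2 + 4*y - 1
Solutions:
 g(y) = C1 - sqrt(2)*y^4/4 - sqrt(3)*y^3/3 - 2*y^2 + y


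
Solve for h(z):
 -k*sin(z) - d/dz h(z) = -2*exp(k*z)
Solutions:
 h(z) = C1 + k*cos(z) + 2*exp(k*z)/k


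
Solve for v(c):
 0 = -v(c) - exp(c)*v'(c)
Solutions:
 v(c) = C1*exp(exp(-c))


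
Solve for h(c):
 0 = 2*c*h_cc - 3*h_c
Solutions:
 h(c) = C1 + C2*c^(5/2)


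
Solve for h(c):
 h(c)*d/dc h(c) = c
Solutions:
 h(c) = -sqrt(C1 + c^2)
 h(c) = sqrt(C1 + c^2)


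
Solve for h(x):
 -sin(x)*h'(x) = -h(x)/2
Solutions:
 h(x) = C1*(cos(x) - 1)^(1/4)/(cos(x) + 1)^(1/4)


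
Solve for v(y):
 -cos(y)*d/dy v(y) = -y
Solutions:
 v(y) = C1 + Integral(y/cos(y), y)


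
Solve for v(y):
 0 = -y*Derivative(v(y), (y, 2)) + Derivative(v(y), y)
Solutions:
 v(y) = C1 + C2*y^2


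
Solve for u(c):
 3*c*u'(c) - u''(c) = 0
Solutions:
 u(c) = C1 + C2*erfi(sqrt(6)*c/2)


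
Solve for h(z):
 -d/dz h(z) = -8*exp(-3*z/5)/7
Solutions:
 h(z) = C1 - 40*exp(-3*z/5)/21


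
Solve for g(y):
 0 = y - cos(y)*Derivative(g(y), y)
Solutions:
 g(y) = C1 + Integral(y/cos(y), y)


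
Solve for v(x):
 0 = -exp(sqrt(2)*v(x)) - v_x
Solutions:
 v(x) = sqrt(2)*(2*log(1/(C1 + x)) - log(2))/4


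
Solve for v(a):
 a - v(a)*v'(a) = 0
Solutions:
 v(a) = -sqrt(C1 + a^2)
 v(a) = sqrt(C1 + a^2)


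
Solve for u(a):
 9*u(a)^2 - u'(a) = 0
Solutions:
 u(a) = -1/(C1 + 9*a)


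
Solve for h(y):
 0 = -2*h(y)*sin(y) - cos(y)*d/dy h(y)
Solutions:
 h(y) = C1*cos(y)^2


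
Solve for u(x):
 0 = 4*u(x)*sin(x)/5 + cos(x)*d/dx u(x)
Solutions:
 u(x) = C1*cos(x)^(4/5)


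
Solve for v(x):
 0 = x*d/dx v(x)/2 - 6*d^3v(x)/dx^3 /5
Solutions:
 v(x) = C1 + Integral(C2*airyai(90^(1/3)*x/6) + C3*airybi(90^(1/3)*x/6), x)


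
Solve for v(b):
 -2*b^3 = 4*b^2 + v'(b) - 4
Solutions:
 v(b) = C1 - b^4/2 - 4*b^3/3 + 4*b


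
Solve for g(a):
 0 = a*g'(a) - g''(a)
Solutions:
 g(a) = C1 + C2*erfi(sqrt(2)*a/2)


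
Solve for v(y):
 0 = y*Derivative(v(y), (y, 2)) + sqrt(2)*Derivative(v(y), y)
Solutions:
 v(y) = C1 + C2*y^(1 - sqrt(2))


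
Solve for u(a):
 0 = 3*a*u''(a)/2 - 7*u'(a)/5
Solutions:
 u(a) = C1 + C2*a^(29/15)


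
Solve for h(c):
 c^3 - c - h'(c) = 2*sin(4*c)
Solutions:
 h(c) = C1 + c^4/4 - c^2/2 + cos(4*c)/2


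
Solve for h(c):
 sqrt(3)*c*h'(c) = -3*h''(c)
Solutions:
 h(c) = C1 + C2*erf(sqrt(2)*3^(3/4)*c/6)


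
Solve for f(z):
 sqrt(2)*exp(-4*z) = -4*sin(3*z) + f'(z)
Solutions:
 f(z) = C1 - 4*cos(3*z)/3 - sqrt(2)*exp(-4*z)/4


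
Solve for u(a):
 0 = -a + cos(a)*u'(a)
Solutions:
 u(a) = C1 + Integral(a/cos(a), a)


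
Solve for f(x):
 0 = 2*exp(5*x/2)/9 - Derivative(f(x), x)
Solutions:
 f(x) = C1 + 4*exp(5*x/2)/45


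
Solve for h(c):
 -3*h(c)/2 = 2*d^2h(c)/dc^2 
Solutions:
 h(c) = C1*sin(sqrt(3)*c/2) + C2*cos(sqrt(3)*c/2)


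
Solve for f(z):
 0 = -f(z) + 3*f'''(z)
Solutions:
 f(z) = C3*exp(3^(2/3)*z/3) + (C1*sin(3^(1/6)*z/2) + C2*cos(3^(1/6)*z/2))*exp(-3^(2/3)*z/6)


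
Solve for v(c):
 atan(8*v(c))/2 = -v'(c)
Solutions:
 Integral(1/atan(8*_y), (_y, v(c))) = C1 - c/2


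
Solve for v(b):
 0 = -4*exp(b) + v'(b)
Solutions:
 v(b) = C1 + 4*exp(b)


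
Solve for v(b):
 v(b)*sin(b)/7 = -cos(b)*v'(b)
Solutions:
 v(b) = C1*cos(b)^(1/7)


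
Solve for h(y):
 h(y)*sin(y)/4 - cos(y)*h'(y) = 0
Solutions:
 h(y) = C1/cos(y)^(1/4)


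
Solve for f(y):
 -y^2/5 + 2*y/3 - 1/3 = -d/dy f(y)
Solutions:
 f(y) = C1 + y^3/15 - y^2/3 + y/3


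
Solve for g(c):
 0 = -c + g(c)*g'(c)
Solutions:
 g(c) = -sqrt(C1 + c^2)
 g(c) = sqrt(C1 + c^2)


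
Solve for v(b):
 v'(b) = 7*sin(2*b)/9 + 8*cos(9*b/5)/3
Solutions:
 v(b) = C1 + 40*sin(9*b/5)/27 - 7*cos(2*b)/18


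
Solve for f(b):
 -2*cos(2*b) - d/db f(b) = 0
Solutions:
 f(b) = C1 - sin(2*b)


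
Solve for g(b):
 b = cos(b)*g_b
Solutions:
 g(b) = C1 + Integral(b/cos(b), b)


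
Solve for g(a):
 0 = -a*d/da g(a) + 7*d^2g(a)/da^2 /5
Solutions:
 g(a) = C1 + C2*erfi(sqrt(70)*a/14)


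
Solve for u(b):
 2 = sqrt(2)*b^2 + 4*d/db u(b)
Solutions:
 u(b) = C1 - sqrt(2)*b^3/12 + b/2


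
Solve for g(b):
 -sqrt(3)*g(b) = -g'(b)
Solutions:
 g(b) = C1*exp(sqrt(3)*b)


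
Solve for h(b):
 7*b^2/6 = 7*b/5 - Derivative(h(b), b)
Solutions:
 h(b) = C1 - 7*b^3/18 + 7*b^2/10


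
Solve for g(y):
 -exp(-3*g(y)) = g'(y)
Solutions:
 g(y) = log(C1 - 3*y)/3
 g(y) = log((-3^(1/3) - 3^(5/6)*I)*(C1 - y)^(1/3)/2)
 g(y) = log((-3^(1/3) + 3^(5/6)*I)*(C1 - y)^(1/3)/2)


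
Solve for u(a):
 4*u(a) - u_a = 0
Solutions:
 u(a) = C1*exp(4*a)


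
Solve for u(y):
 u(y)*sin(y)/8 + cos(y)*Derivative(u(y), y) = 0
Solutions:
 u(y) = C1*cos(y)^(1/8)


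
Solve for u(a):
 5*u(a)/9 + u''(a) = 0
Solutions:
 u(a) = C1*sin(sqrt(5)*a/3) + C2*cos(sqrt(5)*a/3)


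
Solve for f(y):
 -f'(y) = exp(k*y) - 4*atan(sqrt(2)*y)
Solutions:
 f(y) = C1 + 4*y*atan(sqrt(2)*y) - Piecewise((exp(k*y)/k, Ne(k, 0)), (y, True)) - sqrt(2)*log(2*y^2 + 1)


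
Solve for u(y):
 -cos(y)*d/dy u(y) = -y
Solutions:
 u(y) = C1 + Integral(y/cos(y), y)


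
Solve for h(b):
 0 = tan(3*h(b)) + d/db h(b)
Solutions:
 h(b) = -asin(C1*exp(-3*b))/3 + pi/3
 h(b) = asin(C1*exp(-3*b))/3


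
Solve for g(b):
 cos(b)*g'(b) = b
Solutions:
 g(b) = C1 + Integral(b/cos(b), b)


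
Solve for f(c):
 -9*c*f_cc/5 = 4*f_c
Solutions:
 f(c) = C1 + C2/c^(11/9)


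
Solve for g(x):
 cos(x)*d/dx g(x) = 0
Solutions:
 g(x) = C1


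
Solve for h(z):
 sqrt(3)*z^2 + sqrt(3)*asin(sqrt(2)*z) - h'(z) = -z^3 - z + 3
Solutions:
 h(z) = C1 + z^4/4 + sqrt(3)*z^3/3 + z^2/2 - 3*z + sqrt(3)*(z*asin(sqrt(2)*z) + sqrt(2)*sqrt(1 - 2*z^2)/2)


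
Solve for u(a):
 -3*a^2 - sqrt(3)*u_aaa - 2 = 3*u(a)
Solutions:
 u(a) = C3*exp(-3^(1/6)*a) - a^2 + (C1*sin(3^(2/3)*a/2) + C2*cos(3^(2/3)*a/2))*exp(3^(1/6)*a/2) - 2/3


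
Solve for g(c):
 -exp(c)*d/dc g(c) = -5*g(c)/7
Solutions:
 g(c) = C1*exp(-5*exp(-c)/7)


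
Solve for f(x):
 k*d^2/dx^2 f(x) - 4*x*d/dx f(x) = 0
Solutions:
 f(x) = C1 + C2*erf(sqrt(2)*x*sqrt(-1/k))/sqrt(-1/k)


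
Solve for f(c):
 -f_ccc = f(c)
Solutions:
 f(c) = C3*exp(-c) + (C1*sin(sqrt(3)*c/2) + C2*cos(sqrt(3)*c/2))*exp(c/2)


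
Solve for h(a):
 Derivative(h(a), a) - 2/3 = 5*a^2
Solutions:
 h(a) = C1 + 5*a^3/3 + 2*a/3


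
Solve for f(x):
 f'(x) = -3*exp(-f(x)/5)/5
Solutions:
 f(x) = 5*log(C1 - 3*x/25)


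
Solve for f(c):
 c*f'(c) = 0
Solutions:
 f(c) = C1


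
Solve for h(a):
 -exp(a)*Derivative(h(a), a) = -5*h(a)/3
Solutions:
 h(a) = C1*exp(-5*exp(-a)/3)


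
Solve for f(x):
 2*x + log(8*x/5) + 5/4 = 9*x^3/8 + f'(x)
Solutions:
 f(x) = C1 - 9*x^4/32 + x^2 + x*log(x) + x/4 + x*log(8/5)


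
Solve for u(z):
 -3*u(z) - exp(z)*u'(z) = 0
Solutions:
 u(z) = C1*exp(3*exp(-z))


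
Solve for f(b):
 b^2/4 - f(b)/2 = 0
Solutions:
 f(b) = b^2/2


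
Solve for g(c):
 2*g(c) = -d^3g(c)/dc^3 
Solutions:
 g(c) = C3*exp(-2^(1/3)*c) + (C1*sin(2^(1/3)*sqrt(3)*c/2) + C2*cos(2^(1/3)*sqrt(3)*c/2))*exp(2^(1/3)*c/2)


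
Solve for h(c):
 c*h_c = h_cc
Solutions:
 h(c) = C1 + C2*erfi(sqrt(2)*c/2)


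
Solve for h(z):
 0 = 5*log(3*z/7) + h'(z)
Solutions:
 h(z) = C1 - 5*z*log(z) + z*log(16807/243) + 5*z


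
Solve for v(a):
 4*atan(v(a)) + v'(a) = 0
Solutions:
 Integral(1/atan(_y), (_y, v(a))) = C1 - 4*a


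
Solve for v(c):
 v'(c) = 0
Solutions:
 v(c) = C1


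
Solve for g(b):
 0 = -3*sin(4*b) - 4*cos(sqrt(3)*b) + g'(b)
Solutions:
 g(b) = C1 + 4*sqrt(3)*sin(sqrt(3)*b)/3 - 3*cos(4*b)/4


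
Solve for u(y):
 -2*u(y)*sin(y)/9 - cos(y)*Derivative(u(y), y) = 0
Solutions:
 u(y) = C1*cos(y)^(2/9)


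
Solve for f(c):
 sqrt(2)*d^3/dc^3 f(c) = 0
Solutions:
 f(c) = C1 + C2*c + C3*c^2


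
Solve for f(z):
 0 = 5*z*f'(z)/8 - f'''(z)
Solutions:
 f(z) = C1 + Integral(C2*airyai(5^(1/3)*z/2) + C3*airybi(5^(1/3)*z/2), z)


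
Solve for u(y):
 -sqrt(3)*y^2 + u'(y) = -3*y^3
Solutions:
 u(y) = C1 - 3*y^4/4 + sqrt(3)*y^3/3


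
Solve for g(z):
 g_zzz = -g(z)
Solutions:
 g(z) = C3*exp(-z) + (C1*sin(sqrt(3)*z/2) + C2*cos(sqrt(3)*z/2))*exp(z/2)


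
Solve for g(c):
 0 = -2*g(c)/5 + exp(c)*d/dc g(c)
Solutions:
 g(c) = C1*exp(-2*exp(-c)/5)


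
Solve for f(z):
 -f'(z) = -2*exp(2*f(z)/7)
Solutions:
 f(z) = 7*log(-sqrt(-1/(C1 + 2*z))) - 7*log(2) + 7*log(14)/2
 f(z) = 7*log(-1/(C1 + 2*z))/2 - 7*log(2) + 7*log(14)/2


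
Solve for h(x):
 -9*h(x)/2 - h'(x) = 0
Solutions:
 h(x) = C1*exp(-9*x/2)


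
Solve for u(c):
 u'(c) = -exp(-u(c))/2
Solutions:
 u(c) = log(C1 - c/2)


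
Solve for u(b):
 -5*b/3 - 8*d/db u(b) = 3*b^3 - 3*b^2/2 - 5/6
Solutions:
 u(b) = C1 - 3*b^4/32 + b^3/16 - 5*b^2/48 + 5*b/48


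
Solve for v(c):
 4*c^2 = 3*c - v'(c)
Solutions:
 v(c) = C1 - 4*c^3/3 + 3*c^2/2


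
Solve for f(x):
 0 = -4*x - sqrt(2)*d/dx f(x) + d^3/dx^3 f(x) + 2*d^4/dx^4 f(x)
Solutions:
 f(x) = C1 + C2*exp(-x*((-1 + sqrt(-1 + (1 - 54*sqrt(2))^2) + 54*sqrt(2))^(-1/3) + 2 + (-1 + sqrt(-1 + (1 - 54*sqrt(2))^2) + 54*sqrt(2))^(1/3))/12)*sin(sqrt(3)*x*(-(-1 + sqrt(-1 + (1 - 54*sqrt(2))^2) + 54*sqrt(2))^(1/3) + (-1 + sqrt(-1 + (1 - 54*sqrt(2))^2) + 54*sqrt(2))^(-1/3))/12) + C3*exp(-x*((-1 + sqrt(-1 + (1 - 54*sqrt(2))^2) + 54*sqrt(2))^(-1/3) + 2 + (-1 + sqrt(-1 + (1 - 54*sqrt(2))^2) + 54*sqrt(2))^(1/3))/12)*cos(sqrt(3)*x*(-(-1 + sqrt(-1 + (1 - 54*sqrt(2))^2) + 54*sqrt(2))^(1/3) + (-1 + sqrt(-1 + (1 - 54*sqrt(2))^2) + 54*sqrt(2))^(-1/3))/12) + C4*exp(x*(-1 + (-1 + sqrt(-1 + (1 - 54*sqrt(2))^2) + 54*sqrt(2))^(-1/3) + (-1 + sqrt(-1 + (1 - 54*sqrt(2))^2) + 54*sqrt(2))^(1/3))/6) - sqrt(2)*x^2


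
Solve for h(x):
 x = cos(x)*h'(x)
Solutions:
 h(x) = C1 + Integral(x/cos(x), x)


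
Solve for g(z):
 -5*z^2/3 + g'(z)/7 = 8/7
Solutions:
 g(z) = C1 + 35*z^3/9 + 8*z


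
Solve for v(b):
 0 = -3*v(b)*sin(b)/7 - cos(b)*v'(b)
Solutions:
 v(b) = C1*cos(b)^(3/7)


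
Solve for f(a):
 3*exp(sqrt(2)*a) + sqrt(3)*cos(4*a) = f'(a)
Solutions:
 f(a) = C1 + 3*sqrt(2)*exp(sqrt(2)*a)/2 + sqrt(3)*sin(4*a)/4


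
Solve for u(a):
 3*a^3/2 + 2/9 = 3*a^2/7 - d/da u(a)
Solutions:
 u(a) = C1 - 3*a^4/8 + a^3/7 - 2*a/9


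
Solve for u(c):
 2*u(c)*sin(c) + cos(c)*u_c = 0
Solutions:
 u(c) = C1*cos(c)^2


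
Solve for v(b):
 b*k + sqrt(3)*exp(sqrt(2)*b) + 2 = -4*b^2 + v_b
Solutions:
 v(b) = C1 + 4*b^3/3 + b^2*k/2 + 2*b + sqrt(6)*exp(sqrt(2)*b)/2


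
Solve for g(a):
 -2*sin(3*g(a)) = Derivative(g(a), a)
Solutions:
 g(a) = -acos((-C1 - exp(12*a))/(C1 - exp(12*a)))/3 + 2*pi/3
 g(a) = acos((-C1 - exp(12*a))/(C1 - exp(12*a)))/3


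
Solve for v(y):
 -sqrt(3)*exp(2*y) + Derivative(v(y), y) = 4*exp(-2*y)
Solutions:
 v(y) = C1 + sqrt(3)*exp(2*y)/2 - 2*exp(-2*y)


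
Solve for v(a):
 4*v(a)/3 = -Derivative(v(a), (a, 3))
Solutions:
 v(a) = C3*exp(-6^(2/3)*a/3) + (C1*sin(2^(2/3)*3^(1/6)*a/2) + C2*cos(2^(2/3)*3^(1/6)*a/2))*exp(6^(2/3)*a/6)


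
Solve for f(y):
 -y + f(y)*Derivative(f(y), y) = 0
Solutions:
 f(y) = -sqrt(C1 + y^2)
 f(y) = sqrt(C1 + y^2)


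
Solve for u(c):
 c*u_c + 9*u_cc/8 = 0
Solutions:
 u(c) = C1 + C2*erf(2*c/3)


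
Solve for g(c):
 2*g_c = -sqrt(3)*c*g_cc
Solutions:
 g(c) = C1 + C2*c^(1 - 2*sqrt(3)/3)


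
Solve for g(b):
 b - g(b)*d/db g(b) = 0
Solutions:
 g(b) = -sqrt(C1 + b^2)
 g(b) = sqrt(C1 + b^2)


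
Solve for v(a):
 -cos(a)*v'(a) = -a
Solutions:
 v(a) = C1 + Integral(a/cos(a), a)


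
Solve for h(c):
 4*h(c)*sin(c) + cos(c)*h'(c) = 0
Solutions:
 h(c) = C1*cos(c)^4


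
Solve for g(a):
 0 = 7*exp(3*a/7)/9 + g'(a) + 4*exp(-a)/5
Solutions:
 g(a) = C1 - 49*exp(3*a/7)/27 + 4*exp(-a)/5


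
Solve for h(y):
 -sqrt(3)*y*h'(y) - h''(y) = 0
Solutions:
 h(y) = C1 + C2*erf(sqrt(2)*3^(1/4)*y/2)


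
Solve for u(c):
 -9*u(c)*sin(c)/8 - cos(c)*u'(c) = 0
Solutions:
 u(c) = C1*cos(c)^(9/8)


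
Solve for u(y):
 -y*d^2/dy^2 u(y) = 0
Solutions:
 u(y) = C1 + C2*y


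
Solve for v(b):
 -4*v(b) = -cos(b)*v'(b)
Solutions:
 v(b) = C1*(sin(b)^2 + 2*sin(b) + 1)/(sin(b)^2 - 2*sin(b) + 1)


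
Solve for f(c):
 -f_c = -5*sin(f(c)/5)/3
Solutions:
 -5*c/3 + 5*log(cos(f(c)/5) - 1)/2 - 5*log(cos(f(c)/5) + 1)/2 = C1


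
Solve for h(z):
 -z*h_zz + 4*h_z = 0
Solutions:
 h(z) = C1 + C2*z^5


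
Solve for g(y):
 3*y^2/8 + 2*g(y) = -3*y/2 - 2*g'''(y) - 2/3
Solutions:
 g(y) = C3*exp(-y) - 3*y^2/16 - 3*y/4 + (C1*sin(sqrt(3)*y/2) + C2*cos(sqrt(3)*y/2))*exp(y/2) - 1/3


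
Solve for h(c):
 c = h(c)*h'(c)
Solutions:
 h(c) = -sqrt(C1 + c^2)
 h(c) = sqrt(C1 + c^2)


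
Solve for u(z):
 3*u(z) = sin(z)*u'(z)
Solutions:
 u(z) = C1*(cos(z) - 1)^(3/2)/(cos(z) + 1)^(3/2)


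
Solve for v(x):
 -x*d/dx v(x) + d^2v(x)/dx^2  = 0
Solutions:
 v(x) = C1 + C2*erfi(sqrt(2)*x/2)


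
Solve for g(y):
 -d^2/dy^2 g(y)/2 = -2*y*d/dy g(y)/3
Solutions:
 g(y) = C1 + C2*erfi(sqrt(6)*y/3)


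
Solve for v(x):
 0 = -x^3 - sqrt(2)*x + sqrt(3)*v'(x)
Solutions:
 v(x) = C1 + sqrt(3)*x^4/12 + sqrt(6)*x^2/6


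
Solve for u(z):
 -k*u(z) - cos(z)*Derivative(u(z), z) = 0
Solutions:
 u(z) = C1*exp(k*(log(sin(z) - 1) - log(sin(z) + 1))/2)


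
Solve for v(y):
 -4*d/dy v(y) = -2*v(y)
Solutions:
 v(y) = C1*exp(y/2)


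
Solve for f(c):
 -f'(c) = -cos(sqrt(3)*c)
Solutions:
 f(c) = C1 + sqrt(3)*sin(sqrt(3)*c)/3


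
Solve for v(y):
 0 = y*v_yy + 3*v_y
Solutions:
 v(y) = C1 + C2/y^2


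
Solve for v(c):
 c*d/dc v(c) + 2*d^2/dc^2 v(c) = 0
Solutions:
 v(c) = C1 + C2*erf(c/2)


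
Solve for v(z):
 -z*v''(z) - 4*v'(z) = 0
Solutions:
 v(z) = C1 + C2/z^3


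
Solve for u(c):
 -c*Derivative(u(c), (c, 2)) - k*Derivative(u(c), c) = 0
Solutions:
 u(c) = C1 + c^(1 - re(k))*(C2*sin(log(c)*Abs(im(k))) + C3*cos(log(c)*im(k)))


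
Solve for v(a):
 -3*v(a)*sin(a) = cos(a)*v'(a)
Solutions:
 v(a) = C1*cos(a)^3


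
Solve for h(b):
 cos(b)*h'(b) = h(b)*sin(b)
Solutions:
 h(b) = C1/cos(b)


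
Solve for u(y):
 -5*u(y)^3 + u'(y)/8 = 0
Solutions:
 u(y) = -sqrt(2)*sqrt(-1/(C1 + 40*y))/2
 u(y) = sqrt(2)*sqrt(-1/(C1 + 40*y))/2


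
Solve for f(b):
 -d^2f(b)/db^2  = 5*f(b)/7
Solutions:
 f(b) = C1*sin(sqrt(35)*b/7) + C2*cos(sqrt(35)*b/7)


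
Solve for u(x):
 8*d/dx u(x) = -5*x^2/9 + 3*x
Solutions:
 u(x) = C1 - 5*x^3/216 + 3*x^2/16


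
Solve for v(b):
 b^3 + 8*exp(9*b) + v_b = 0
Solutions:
 v(b) = C1 - b^4/4 - 8*exp(9*b)/9


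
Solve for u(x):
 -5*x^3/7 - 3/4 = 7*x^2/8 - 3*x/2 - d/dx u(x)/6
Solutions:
 u(x) = C1 + 15*x^4/14 + 7*x^3/4 - 9*x^2/2 + 9*x/2


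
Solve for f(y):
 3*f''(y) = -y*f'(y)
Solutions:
 f(y) = C1 + C2*erf(sqrt(6)*y/6)


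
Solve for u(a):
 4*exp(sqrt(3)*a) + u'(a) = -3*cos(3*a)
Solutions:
 u(a) = C1 - 4*sqrt(3)*exp(sqrt(3)*a)/3 - sin(3*a)


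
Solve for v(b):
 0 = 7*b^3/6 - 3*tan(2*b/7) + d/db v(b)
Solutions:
 v(b) = C1 - 7*b^4/24 - 21*log(cos(2*b/7))/2


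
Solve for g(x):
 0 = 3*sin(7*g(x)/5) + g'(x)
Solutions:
 3*x + 5*log(cos(7*g(x)/5) - 1)/14 - 5*log(cos(7*g(x)/5) + 1)/14 = C1


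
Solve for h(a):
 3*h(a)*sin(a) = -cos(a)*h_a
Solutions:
 h(a) = C1*cos(a)^3


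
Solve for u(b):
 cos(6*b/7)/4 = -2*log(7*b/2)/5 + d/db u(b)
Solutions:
 u(b) = C1 + 2*b*log(b)/5 - 2*b/5 - 2*b*log(2)/5 + 2*b*log(7)/5 + 7*sin(6*b/7)/24


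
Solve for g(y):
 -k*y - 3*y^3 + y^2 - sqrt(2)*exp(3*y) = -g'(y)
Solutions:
 g(y) = C1 + k*y^2/2 + 3*y^4/4 - y^3/3 + sqrt(2)*exp(3*y)/3


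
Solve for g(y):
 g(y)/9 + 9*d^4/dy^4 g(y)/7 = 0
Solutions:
 g(y) = (C1*sin(sqrt(2)*7^(1/4)*y/6) + C2*cos(sqrt(2)*7^(1/4)*y/6))*exp(-sqrt(2)*7^(1/4)*y/6) + (C3*sin(sqrt(2)*7^(1/4)*y/6) + C4*cos(sqrt(2)*7^(1/4)*y/6))*exp(sqrt(2)*7^(1/4)*y/6)


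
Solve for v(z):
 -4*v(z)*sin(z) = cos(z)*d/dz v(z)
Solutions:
 v(z) = C1*cos(z)^4


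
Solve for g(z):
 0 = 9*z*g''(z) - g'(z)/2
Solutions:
 g(z) = C1 + C2*z^(19/18)


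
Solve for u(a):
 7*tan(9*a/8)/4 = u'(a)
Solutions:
 u(a) = C1 - 14*log(cos(9*a/8))/9


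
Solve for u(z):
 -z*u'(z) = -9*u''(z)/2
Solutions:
 u(z) = C1 + C2*erfi(z/3)


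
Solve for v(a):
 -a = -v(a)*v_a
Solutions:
 v(a) = -sqrt(C1 + a^2)
 v(a) = sqrt(C1 + a^2)


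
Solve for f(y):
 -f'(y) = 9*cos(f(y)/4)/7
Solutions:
 9*y/7 - 2*log(sin(f(y)/4) - 1) + 2*log(sin(f(y)/4) + 1) = C1


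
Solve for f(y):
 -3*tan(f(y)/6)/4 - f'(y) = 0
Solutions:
 f(y) = -6*asin(C1*exp(-y/8)) + 6*pi
 f(y) = 6*asin(C1*exp(-y/8))


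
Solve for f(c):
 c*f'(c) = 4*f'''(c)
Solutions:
 f(c) = C1 + Integral(C2*airyai(2^(1/3)*c/2) + C3*airybi(2^(1/3)*c/2), c)


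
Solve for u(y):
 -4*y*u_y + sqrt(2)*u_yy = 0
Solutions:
 u(y) = C1 + C2*erfi(2^(1/4)*y)


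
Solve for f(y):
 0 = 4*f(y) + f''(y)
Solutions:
 f(y) = C1*sin(2*y) + C2*cos(2*y)


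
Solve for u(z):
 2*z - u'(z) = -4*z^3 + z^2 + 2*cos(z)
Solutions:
 u(z) = C1 + z^4 - z^3/3 + z^2 - 2*sin(z)


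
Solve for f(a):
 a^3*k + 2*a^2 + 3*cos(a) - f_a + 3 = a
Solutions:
 f(a) = C1 + a^4*k/4 + 2*a^3/3 - a^2/2 + 3*a + 3*sin(a)


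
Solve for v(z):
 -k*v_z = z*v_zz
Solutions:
 v(z) = C1 + z^(1 - re(k))*(C2*sin(log(z)*Abs(im(k))) + C3*cos(log(z)*im(k)))


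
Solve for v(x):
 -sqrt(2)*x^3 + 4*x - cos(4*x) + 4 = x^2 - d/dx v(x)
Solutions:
 v(x) = C1 + sqrt(2)*x^4/4 + x^3/3 - 2*x^2 - 4*x + sin(4*x)/4


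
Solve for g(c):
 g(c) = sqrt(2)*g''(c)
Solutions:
 g(c) = C1*exp(-2^(3/4)*c/2) + C2*exp(2^(3/4)*c/2)


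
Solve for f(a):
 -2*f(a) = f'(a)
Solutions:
 f(a) = C1*exp(-2*a)


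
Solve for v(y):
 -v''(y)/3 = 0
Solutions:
 v(y) = C1 + C2*y


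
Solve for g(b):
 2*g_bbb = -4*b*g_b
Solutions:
 g(b) = C1 + Integral(C2*airyai(-2^(1/3)*b) + C3*airybi(-2^(1/3)*b), b)


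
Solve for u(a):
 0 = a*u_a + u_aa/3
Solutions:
 u(a) = C1 + C2*erf(sqrt(6)*a/2)


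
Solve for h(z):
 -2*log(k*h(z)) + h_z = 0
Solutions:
 li(k*h(z))/k = C1 + 2*z


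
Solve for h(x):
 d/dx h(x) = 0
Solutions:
 h(x) = C1


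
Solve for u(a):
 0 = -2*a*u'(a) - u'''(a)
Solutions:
 u(a) = C1 + Integral(C2*airyai(-2^(1/3)*a) + C3*airybi(-2^(1/3)*a), a)


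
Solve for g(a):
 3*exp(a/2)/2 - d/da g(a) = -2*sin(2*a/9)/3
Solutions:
 g(a) = C1 + 3*exp(a/2) - 3*cos(2*a/9)


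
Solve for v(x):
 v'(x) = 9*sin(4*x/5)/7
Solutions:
 v(x) = C1 - 45*cos(4*x/5)/28


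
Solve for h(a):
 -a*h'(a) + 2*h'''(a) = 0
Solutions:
 h(a) = C1 + Integral(C2*airyai(2^(2/3)*a/2) + C3*airybi(2^(2/3)*a/2), a)


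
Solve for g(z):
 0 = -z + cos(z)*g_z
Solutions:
 g(z) = C1 + Integral(z/cos(z), z)


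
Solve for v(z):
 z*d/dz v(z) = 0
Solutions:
 v(z) = C1


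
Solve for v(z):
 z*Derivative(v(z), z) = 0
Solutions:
 v(z) = C1


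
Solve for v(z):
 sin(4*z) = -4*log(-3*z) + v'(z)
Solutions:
 v(z) = C1 + 4*z*log(-z) - 4*z + 4*z*log(3) - cos(4*z)/4


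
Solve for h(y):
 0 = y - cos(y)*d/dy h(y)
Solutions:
 h(y) = C1 + Integral(y/cos(y), y)


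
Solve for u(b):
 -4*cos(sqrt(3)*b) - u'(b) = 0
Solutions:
 u(b) = C1 - 4*sqrt(3)*sin(sqrt(3)*b)/3


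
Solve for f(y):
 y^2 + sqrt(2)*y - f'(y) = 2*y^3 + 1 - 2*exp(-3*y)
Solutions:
 f(y) = C1 - y^4/2 + y^3/3 + sqrt(2)*y^2/2 - y - 2*exp(-3*y)/3


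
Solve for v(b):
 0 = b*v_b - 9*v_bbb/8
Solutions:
 v(b) = C1 + Integral(C2*airyai(2*3^(1/3)*b/3) + C3*airybi(2*3^(1/3)*b/3), b)


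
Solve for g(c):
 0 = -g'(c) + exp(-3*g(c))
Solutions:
 g(c) = log(C1 + 3*c)/3
 g(c) = log((-3^(1/3) - 3^(5/6)*I)*(C1 + c)^(1/3)/2)
 g(c) = log((-3^(1/3) + 3^(5/6)*I)*(C1 + c)^(1/3)/2)


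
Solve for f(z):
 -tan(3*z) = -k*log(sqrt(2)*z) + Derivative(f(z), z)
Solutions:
 f(z) = C1 + k*z*(log(z) - 1) + k*z*log(2)/2 + log(cos(3*z))/3


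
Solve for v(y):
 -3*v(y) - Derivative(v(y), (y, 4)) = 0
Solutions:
 v(y) = (C1*sin(sqrt(2)*3^(1/4)*y/2) + C2*cos(sqrt(2)*3^(1/4)*y/2))*exp(-sqrt(2)*3^(1/4)*y/2) + (C3*sin(sqrt(2)*3^(1/4)*y/2) + C4*cos(sqrt(2)*3^(1/4)*y/2))*exp(sqrt(2)*3^(1/4)*y/2)
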